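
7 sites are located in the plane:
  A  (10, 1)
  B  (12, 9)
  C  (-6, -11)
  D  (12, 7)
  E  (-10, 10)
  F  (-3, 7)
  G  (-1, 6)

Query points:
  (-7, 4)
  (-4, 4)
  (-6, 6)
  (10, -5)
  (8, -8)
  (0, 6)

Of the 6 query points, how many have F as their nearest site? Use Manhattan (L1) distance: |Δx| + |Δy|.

(-7, 4) — d to each: A:20, B:24, C:16, D:22, E:9, F:7, G:8 → nearest is F
(-4, 4) — d to each: A:17, B:21, C:17, D:19, E:12, F:4, G:5 → nearest is F
(-6, 6) — d to each: A:21, B:21, C:17, D:19, E:8, F:4, G:5 → nearest is F
(10, -5) — d to each: A:6, B:16, C:22, D:14, E:35, F:25, G:22 → nearest is A
(8, -8) — d to each: A:11, B:21, C:17, D:19, E:36, F:26, G:23 → nearest is A
(0, 6) — d to each: A:15, B:15, C:23, D:13, E:14, F:4, G:1 → nearest is G
3 of the 6 points have F as nearest.

3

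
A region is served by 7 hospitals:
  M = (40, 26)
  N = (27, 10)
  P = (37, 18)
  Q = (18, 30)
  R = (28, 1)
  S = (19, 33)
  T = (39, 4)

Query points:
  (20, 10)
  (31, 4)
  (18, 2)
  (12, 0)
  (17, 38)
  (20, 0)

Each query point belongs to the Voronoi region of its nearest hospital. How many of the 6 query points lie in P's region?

(20, 10) — d² to each: M:656, N:49, P:353, Q:404, R:145, S:530, T:397 → nearest is N
(31, 4) — d² to each: M:565, N:52, P:232, Q:845, R:18, S:985, T:64 → nearest is R
(18, 2) — d² to each: M:1060, N:145, P:617, Q:784, R:101, S:962, T:445 → nearest is R
(12, 0) — d² to each: M:1460, N:325, P:949, Q:936, R:257, S:1138, T:745 → nearest is R
(17, 38) — d² to each: M:673, N:884, P:800, Q:65, R:1490, S:29, T:1640 → nearest is S
(20, 0) — d² to each: M:1076, N:149, P:613, Q:904, R:65, S:1090, T:377 → nearest is R
0 of the 6 points have P as nearest.

0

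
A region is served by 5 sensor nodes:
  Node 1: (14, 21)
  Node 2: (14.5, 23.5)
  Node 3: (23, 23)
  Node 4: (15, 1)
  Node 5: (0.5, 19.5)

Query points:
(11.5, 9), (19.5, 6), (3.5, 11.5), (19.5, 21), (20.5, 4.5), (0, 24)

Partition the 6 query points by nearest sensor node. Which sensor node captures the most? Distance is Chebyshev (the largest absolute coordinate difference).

(11.5, 9) — d to each: Node 1:12, Node 2:14.5, Node 3:14, Node 4:8, Node 5:11 → nearest is Node 4
(19.5, 6) — d to each: Node 1:15, Node 2:17.5, Node 3:17, Node 4:5, Node 5:19 → nearest is Node 4
(3.5, 11.5) — d to each: Node 1:10.5, Node 2:12, Node 3:19.5, Node 4:11.5, Node 5:8 → nearest is Node 5
(19.5, 21) — d to each: Node 1:5.5, Node 2:5, Node 3:3.5, Node 4:20, Node 5:19 → nearest is Node 3
(20.5, 4.5) — d to each: Node 1:16.5, Node 2:19, Node 3:18.5, Node 4:5.5, Node 5:20 → nearest is Node 4
(0, 24) — d to each: Node 1:14, Node 2:14.5, Node 3:23, Node 4:23, Node 5:4.5 → nearest is Node 5
Tally — Node 3:1, Node 4:3, Node 5:2. Node 4 captures the most (3).

Node 4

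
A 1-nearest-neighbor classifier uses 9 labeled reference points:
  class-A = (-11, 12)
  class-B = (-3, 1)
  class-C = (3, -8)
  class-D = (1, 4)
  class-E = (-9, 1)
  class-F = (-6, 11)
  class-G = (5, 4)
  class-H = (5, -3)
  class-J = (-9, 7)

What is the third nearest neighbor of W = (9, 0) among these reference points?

Compare squared distances (the ordering matches that of the actual distances):
d²(W, class-A) = 400 + 144 = 544
d²(W, class-B) = 144 + 1 = 145
d²(W, class-C) = 36 + 64 = 100
d²(W, class-D) = 64 + 16 = 80
d²(W, class-E) = 324 + 1 = 325
d²(W, class-F) = 225 + 121 = 346
d²(W, class-G) = 16 + 16 = 32
d²(W, class-H) = 16 + 9 = 25
d²(W, class-J) = 324 + 49 = 373
Sorted ascending: class-H, class-G, class-D, class-C, … — the third-nearest is class-D.

class-D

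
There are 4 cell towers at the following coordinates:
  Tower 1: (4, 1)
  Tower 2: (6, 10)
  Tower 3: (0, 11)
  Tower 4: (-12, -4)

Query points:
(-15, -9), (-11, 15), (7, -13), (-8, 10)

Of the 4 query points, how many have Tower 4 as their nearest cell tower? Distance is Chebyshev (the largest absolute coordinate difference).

1

(-15, -9) — d to each: Tower 1:19, Tower 2:21, Tower 3:20, Tower 4:5 → nearest is Tower 4
(-11, 15) — d to each: Tower 1:15, Tower 2:17, Tower 3:11, Tower 4:19 → nearest is Tower 3
(7, -13) — d to each: Tower 1:14, Tower 2:23, Tower 3:24, Tower 4:19 → nearest is Tower 1
(-8, 10) — d to each: Tower 1:12, Tower 2:14, Tower 3:8, Tower 4:14 → nearest is Tower 3
1 of the 4 points has Tower 4 as nearest.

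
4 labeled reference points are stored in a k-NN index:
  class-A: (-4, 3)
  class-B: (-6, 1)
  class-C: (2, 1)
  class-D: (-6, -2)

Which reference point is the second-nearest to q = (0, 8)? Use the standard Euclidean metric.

class-C

Since √ is increasing, it suffices to compare squared distances:
d²(q, class-A) = (0−(-4))² + (8−3)² = 16 + 25 = 41
d²(q, class-B) = (0−(-6))² + (8−1)² = 36 + 49 = 85
d²(q, class-C) = (0−2)² + (8−1)² = 4 + 49 = 53
d²(q, class-D) = (0−(-6))² + (8−(-2))² = 36 + 100 = 136
Sorted ascending: class-A, class-C, class-B, … — the second-nearest is class-C.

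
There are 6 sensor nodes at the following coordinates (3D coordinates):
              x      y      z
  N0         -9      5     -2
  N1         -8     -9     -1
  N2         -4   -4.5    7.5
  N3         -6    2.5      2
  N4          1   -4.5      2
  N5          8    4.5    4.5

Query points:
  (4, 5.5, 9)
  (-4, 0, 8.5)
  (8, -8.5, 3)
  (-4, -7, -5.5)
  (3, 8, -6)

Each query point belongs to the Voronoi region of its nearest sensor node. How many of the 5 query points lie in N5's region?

(4, 5.5, 9) — d² to each: N0:290.25, N1:454.25, N2:166.25, N3:158, N4:158, N5:37.25 → nearest is N5
(-4, 0, 8.5) — d² to each: N0:160.25, N1:187.25, N2:21.25, N3:52.5, N4:87.5, N5:180.25 → nearest is N2
(8, -8.5, 3) — d² to each: N0:496.25, N1:272.25, N2:180.25, N3:318, N4:66, N5:171.25 → nearest is N4
(-4, -7, -5.5) — d² to each: N0:181.25, N1:40.25, N2:175.25, N3:150.5, N4:87.5, N5:376.25 → nearest is N1
(3, 8, -6) — d² to each: N0:169, N1:435, N2:387.5, N3:175.25, N4:224.25, N5:147.5 → nearest is N5
2 of the 5 points have N5 as nearest.

2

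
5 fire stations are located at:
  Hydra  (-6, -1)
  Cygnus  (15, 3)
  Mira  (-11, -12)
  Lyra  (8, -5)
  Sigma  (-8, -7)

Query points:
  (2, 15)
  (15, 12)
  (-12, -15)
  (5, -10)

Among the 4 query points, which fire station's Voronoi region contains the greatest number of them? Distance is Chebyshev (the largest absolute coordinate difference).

(2, 15) — d to each: Hydra:16, Cygnus:13, Mira:27, Lyra:20, Sigma:22 → nearest is Cygnus
(15, 12) — d to each: Hydra:21, Cygnus:9, Mira:26, Lyra:17, Sigma:23 → nearest is Cygnus
(-12, -15) — d to each: Hydra:14, Cygnus:27, Mira:3, Lyra:20, Sigma:8 → nearest is Mira
(5, -10) — d to each: Hydra:11, Cygnus:13, Mira:16, Lyra:5, Sigma:13 → nearest is Lyra
Tally — Cygnus:2, Mira:1, Lyra:1. Cygnus captures the most (2).

Cygnus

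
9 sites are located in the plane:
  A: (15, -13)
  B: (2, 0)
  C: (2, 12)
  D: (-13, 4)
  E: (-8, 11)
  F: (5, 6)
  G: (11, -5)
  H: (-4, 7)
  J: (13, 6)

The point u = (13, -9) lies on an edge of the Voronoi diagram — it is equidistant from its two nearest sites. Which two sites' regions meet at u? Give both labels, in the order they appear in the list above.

Squared distances from u to each site:
|uA|² = 4 + 16 = 20
|uB|² = 121 + 81 = 202
|uC|² = 121 + 441 = 562
|uD|² = 676 + 169 = 845
|uE|² = 441 + 400 = 841
|uF|² = 64 + 225 = 289
|uG|² = 4 + 16 = 20
|uH|² = 289 + 256 = 545
|uJ|² = 0 + 225 = 225
u is equidistant from A and G (both at squared distance 20), and every other site is strictly farther — so u lies on the A–G Voronoi edge.

A and G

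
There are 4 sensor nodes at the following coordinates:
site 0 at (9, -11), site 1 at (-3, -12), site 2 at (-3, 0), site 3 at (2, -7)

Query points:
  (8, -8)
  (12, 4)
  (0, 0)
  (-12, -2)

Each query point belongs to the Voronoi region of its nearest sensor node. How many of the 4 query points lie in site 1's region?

(8, -8) — d² to each: site 0:10, site 1:137, site 2:185, site 3:37 → nearest is site 0
(12, 4) — d² to each: site 0:234, site 1:481, site 2:241, site 3:221 → nearest is site 3
(0, 0) — d² to each: site 0:202, site 1:153, site 2:9, site 3:53 → nearest is site 2
(-12, -2) — d² to each: site 0:522, site 1:181, site 2:85, site 3:221 → nearest is site 2
0 of the 4 points have site 1 as nearest.

0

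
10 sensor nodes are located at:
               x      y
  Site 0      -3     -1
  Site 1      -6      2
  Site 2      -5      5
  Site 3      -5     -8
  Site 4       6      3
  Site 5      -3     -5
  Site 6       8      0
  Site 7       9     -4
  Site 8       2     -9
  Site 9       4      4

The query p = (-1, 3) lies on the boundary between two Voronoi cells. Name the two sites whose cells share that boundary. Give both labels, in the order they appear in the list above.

Site 0 and Site 2

Squared distances from p to each site:
d²(p, Site 0) = (-1−(-3))² + (3−(-1))² = 4 + 16 = 20
d²(p, Site 1) = (-1−(-6))² + (3−2)² = 25 + 1 = 26
d²(p, Site 2) = (-1−(-5))² + (3−5)² = 16 + 4 = 20
d²(p, Site 3) = (-1−(-5))² + (3−(-8))² = 16 + 121 = 137
d²(p, Site 4) = (-1−6)² + (3−3)² = 49 + 0 = 49
d²(p, Site 5) = (-1−(-3))² + (3−(-5))² = 4 + 64 = 68
d²(p, Site 6) = (-1−8)² + (3−0)² = 81 + 9 = 90
d²(p, Site 7) = (-1−9)² + (3−(-4))² = 100 + 49 = 149
d²(p, Site 8) = (-1−2)² + (3−(-9))² = 9 + 144 = 153
d²(p, Site 9) = (-1−4)² + (3−4)² = 25 + 1 = 26
p is equidistant from Site 0 and Site 2 (both at squared distance 20), and every other site is strictly farther — so p lies on the Site 0–Site 2 Voronoi edge.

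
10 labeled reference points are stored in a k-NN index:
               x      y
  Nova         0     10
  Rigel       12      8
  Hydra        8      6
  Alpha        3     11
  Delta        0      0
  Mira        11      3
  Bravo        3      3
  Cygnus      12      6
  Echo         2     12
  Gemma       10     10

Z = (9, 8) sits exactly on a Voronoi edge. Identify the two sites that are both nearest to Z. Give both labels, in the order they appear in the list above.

Hydra and Gemma

Squared distances from Z to each site:
d²(Z, Nova) = 81 + 4 = 85
d²(Z, Rigel) = 9 + 0 = 9
d²(Z, Hydra) = 1 + 4 = 5
d²(Z, Alpha) = 36 + 9 = 45
d²(Z, Delta) = 81 + 64 = 145
d²(Z, Mira) = 4 + 25 = 29
d²(Z, Bravo) = 36 + 25 = 61
d²(Z, Cygnus) = 9 + 4 = 13
d²(Z, Echo) = 49 + 16 = 65
d²(Z, Gemma) = 1 + 4 = 5
Z is equidistant from Hydra and Gemma (both at squared distance 5), and every other site is strictly farther — so Z lies on the Hydra–Gemma Voronoi edge.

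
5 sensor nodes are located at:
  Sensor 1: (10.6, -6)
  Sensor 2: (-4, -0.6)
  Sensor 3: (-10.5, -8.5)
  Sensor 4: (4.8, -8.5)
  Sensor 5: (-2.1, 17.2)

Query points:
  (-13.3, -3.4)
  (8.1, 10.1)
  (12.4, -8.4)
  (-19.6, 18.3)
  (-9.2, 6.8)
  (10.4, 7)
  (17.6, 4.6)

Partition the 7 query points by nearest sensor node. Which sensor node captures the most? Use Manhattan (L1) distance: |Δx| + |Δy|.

Sensor 1

(-13.3, -3.4) — d to each: Sensor 1:26.5, Sensor 2:12.1, Sensor 3:7.9, Sensor 4:23.2, Sensor 5:31.8 → nearest is Sensor 3
(8.1, 10.1) — d to each: Sensor 1:18.6, Sensor 2:22.8, Sensor 3:37.2, Sensor 4:21.9, Sensor 5:17.3 → nearest is Sensor 5
(12.4, -8.4) — d to each: Sensor 1:4.2, Sensor 2:24.2, Sensor 3:23, Sensor 4:7.7, Sensor 5:40.1 → nearest is Sensor 1
(-19.6, 18.3) — d to each: Sensor 1:54.5, Sensor 2:34.5, Sensor 3:35.9, Sensor 4:51.2, Sensor 5:18.6 → nearest is Sensor 5
(-9.2, 6.8) — d to each: Sensor 1:32.6, Sensor 2:12.6, Sensor 3:16.6, Sensor 4:29.3, Sensor 5:17.5 → nearest is Sensor 2
(10.4, 7) — d to each: Sensor 1:13.2, Sensor 2:22, Sensor 3:36.4, Sensor 4:21.1, Sensor 5:22.7 → nearest is Sensor 1
(17.6, 4.6) — d to each: Sensor 1:17.6, Sensor 2:26.8, Sensor 3:41.2, Sensor 4:25.9, Sensor 5:32.3 → nearest is Sensor 1
Tally — Sensor 1:3, Sensor 2:1, Sensor 3:1, Sensor 5:2. Sensor 1 captures the most (3).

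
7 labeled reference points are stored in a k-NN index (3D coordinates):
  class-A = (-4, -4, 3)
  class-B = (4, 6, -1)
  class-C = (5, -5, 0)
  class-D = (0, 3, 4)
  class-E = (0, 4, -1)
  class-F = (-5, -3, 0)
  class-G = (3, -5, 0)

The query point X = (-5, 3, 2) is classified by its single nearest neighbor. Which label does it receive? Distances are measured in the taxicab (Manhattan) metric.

class-D

d(X, class-A) = |-5−(-4)| + |3−(-4)| + |2−3| = 1 + 7 + 1 = 9
d(X, class-B) = |-5−4| + |3−6| + |2−(-1)| = 9 + 3 + 3 = 15
d(X, class-C) = |-5−5| + |3−(-5)| + |2−0| = 10 + 8 + 2 = 20
d(X, class-D) = |-5−0| + |3−3| + |2−4| = 5 + 0 + 2 = 7
d(X, class-E) = |-5−0| + |3−4| + |2−(-1)| = 5 + 1 + 3 = 9
d(X, class-F) = |-5−(-5)| + |3−(-3)| + |2−0| = 0 + 6 + 2 = 8
d(X, class-G) = |-5−3| + |3−(-5)| + |2−0| = 8 + 8 + 2 = 18
Minimum is at class-D.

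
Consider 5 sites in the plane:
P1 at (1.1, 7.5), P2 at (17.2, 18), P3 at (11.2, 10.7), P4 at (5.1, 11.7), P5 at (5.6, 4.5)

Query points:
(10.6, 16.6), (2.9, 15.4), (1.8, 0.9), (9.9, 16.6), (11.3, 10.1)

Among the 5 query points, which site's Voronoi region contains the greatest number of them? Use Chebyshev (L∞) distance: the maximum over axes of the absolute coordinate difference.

(10.6, 16.6) — d to each: P1:9.5, P2:6.6, P3:5.9, P4:5.5, P5:12.1 → nearest is P4
(2.9, 15.4) — d to each: P1:7.9, P2:14.3, P3:8.3, P4:3.7, P5:10.9 → nearest is P4
(1.8, 0.9) — d to each: P1:6.6, P2:17.1, P3:9.8, P4:10.8, P5:3.8 → nearest is P5
(9.9, 16.6) — d to each: P1:9.1, P2:7.3, P3:5.9, P4:4.9, P5:12.1 → nearest is P4
(11.3, 10.1) — d to each: P1:10.2, P2:7.9, P3:0.6, P4:6.2, P5:5.7 → nearest is P3
Tally — P3:1, P4:3, P5:1. P4 captures the most (3).

P4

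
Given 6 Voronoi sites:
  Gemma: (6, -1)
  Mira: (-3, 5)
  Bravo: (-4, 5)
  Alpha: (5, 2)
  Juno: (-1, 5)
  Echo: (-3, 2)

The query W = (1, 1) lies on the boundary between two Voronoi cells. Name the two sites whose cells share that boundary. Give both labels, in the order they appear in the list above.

Alpha and Echo

Squared distances from W to each site:
d²(W, Gemma) = (1−6)² + (1−(-1))² = 25 + 4 = 29
d²(W, Mira) = (1−(-3))² + (1−5)² = 16 + 16 = 32
d²(W, Bravo) = (1−(-4))² + (1−5)² = 25 + 16 = 41
d²(W, Alpha) = (1−5)² + (1−2)² = 16 + 1 = 17
d²(W, Juno) = (1−(-1))² + (1−5)² = 4 + 16 = 20
d²(W, Echo) = (1−(-3))² + (1−2)² = 16 + 1 = 17
W is equidistant from Alpha and Echo (both at squared distance 17), and every other site is strictly farther — so W lies on the Alpha–Echo Voronoi edge.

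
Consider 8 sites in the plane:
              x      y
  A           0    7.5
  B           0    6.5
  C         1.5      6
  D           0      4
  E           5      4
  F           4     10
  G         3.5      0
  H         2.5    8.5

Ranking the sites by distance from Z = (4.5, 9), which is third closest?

C

Compare squared distances (the ordering matches that of the actual distances):
|ZA|² = (4.5−0)² + (9−7.5)² = 20.25 + 2.25 = 22.5
|ZB|² = (4.5−0)² + (9−6.5)² = 20.25 + 6.25 = 26.5
|ZC|² = (4.5−1.5)² + (9−6)² = 9 + 9 = 18
|ZD|² = (4.5−0)² + (9−4)² = 20.25 + 25 = 45.25
|ZE|² = (4.5−5)² + (9−4)² = 0.25 + 25 = 25.25
|ZF|² = (4.5−4)² + (9−10)² = 0.25 + 1 = 1.25
|ZG|² = (4.5−3.5)² + (9−0)² = 1 + 81 = 82
|ZH|² = (4.5−2.5)² + (9−8.5)² = 4 + 0.25 = 4.25
Sorted ascending: F, H, C, A, … — the third-nearest is C.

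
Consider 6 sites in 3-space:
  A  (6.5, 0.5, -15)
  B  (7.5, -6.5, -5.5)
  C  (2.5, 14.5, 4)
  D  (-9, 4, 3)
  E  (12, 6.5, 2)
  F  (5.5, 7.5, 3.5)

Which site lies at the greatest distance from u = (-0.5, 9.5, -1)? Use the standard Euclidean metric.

B

Squared Euclidean distances:
|uA|² = (-0.5−6.5)² + (9.5−0.5)² + (-1−(-15))² = 49 + 81 + 196 = 326
|uB|² = (-0.5−7.5)² + (9.5−(-6.5))² + (-1−(-5.5))² = 64 + 256 + 20.25 = 340.25
|uC|² = (-0.5−2.5)² + (9.5−14.5)² + (-1−4)² = 9 + 25 + 25 = 59
|uD|² = (-0.5−(-9))² + (9.5−4)² + (-1−3)² = 72.25 + 30.25 + 16 = 118.5
|uE|² = (-0.5−12)² + (9.5−6.5)² + (-1−2)² = 156.25 + 9 + 9 = 174.25
|uF|² = (-0.5−5.5)² + (9.5−7.5)² + (-1−3.5)² = 36 + 4 + 20.25 = 60.25
The largest is to B.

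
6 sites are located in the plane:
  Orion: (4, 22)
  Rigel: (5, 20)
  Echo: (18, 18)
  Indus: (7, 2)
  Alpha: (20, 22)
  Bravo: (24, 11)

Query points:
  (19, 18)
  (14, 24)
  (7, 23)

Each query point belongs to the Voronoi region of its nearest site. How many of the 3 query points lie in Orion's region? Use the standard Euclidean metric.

1

(19, 18) — d² to each: Orion:241, Rigel:200, Echo:1, Indus:400, Alpha:17, Bravo:74 → nearest is Echo
(14, 24) — d² to each: Orion:104, Rigel:97, Echo:52, Indus:533, Alpha:40, Bravo:269 → nearest is Alpha
(7, 23) — d² to each: Orion:10, Rigel:13, Echo:146, Indus:441, Alpha:170, Bravo:433 → nearest is Orion
1 of the 3 points has Orion as nearest.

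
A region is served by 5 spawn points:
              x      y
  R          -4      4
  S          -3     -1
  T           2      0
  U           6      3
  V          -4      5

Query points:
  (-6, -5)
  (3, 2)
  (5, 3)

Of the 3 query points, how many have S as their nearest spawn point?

(-6, -5) — d² to each: R:85, S:25, T:89, U:208, V:104 → nearest is S
(3, 2) — d² to each: R:53, S:45, T:5, U:10, V:58 → nearest is T
(5, 3) — d² to each: R:82, S:80, T:18, U:1, V:85 → nearest is U
1 of the 3 points has S as nearest.

1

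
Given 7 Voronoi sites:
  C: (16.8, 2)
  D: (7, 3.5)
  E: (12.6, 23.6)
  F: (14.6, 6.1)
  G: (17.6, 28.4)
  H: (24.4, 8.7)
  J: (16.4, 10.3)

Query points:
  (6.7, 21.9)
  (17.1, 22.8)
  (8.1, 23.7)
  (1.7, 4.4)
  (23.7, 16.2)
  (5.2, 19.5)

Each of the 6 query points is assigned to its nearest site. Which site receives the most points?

E

(6.7, 21.9) — d² to each: C:498.02, D:338.65, E:37.7, F:312.05, G:161.06, H:487.53, J:228.65 → nearest is E
(17.1, 22.8) — d² to each: C:432.73, D:474.5, E:20.89, F:285.14, G:31.61, H:252.1, J:156.74 → nearest is E
(8.1, 23.7) — d² to each: C:546.58, D:409.25, E:20.26, F:352.01, G:112.34, H:490.69, J:248.45 → nearest is E
(1.7, 4.4) — d² to each: C:233.77, D:28.9, E:487.45, F:169.3, G:828.81, H:533.78, J:250.9 → nearest is D
(23.7, 16.2) — d² to each: C:249.25, D:440.18, E:177.97, F:184.82, G:186.05, H:56.74, J:88.1 → nearest is H
(5.2, 19.5) — d² to each: C:440.81, D:259.24, E:71.57, F:267.92, G:232.97, H:485.28, J:210.08 → nearest is E
Tally — D:1, E:4, H:1. E captures the most (4).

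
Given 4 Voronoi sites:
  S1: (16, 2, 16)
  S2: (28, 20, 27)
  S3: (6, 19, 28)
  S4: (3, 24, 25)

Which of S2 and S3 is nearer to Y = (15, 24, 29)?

Compare squared distances:
|YS2|² = (15−28)² + (24−20)² + (29−27)² = 169 + 16 + 4 = 189
|YS3|² = (15−6)² + (24−19)² + (29−28)² = 81 + 25 + 1 = 107
189 > 107, so S3 is closer.

S3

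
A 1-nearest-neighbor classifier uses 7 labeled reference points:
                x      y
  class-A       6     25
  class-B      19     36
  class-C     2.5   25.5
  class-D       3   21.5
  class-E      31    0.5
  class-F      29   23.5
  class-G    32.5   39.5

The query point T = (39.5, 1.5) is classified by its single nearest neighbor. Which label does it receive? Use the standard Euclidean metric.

class-E

Squared Euclidean distances:
d²(T, class-A) = 1122.25 + 552.25 = 1674.5
d²(T, class-B) = 420.25 + 1190.25 = 1610.5
d²(T, class-C) = 1369 + 576 = 1945
d²(T, class-D) = 1332.25 + 400 = 1732.25
d²(T, class-E) = 72.25 + 1 = 73.25
d²(T, class-F) = 110.25 + 484 = 594.25
d²(T, class-G) = 49 + 1444 = 1493
class-E is nearest.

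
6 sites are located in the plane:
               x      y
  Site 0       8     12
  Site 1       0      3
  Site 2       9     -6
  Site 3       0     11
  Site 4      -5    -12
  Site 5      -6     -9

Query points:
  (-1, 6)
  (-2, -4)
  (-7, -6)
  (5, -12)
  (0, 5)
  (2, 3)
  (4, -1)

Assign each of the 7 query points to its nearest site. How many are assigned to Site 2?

1

(-1, 6) — d² to each: Site 0:117, Site 1:10, Site 2:244, Site 3:26, Site 4:340, Site 5:250 → nearest is Site 1
(-2, -4) — d² to each: Site 0:356, Site 1:53, Site 2:125, Site 3:229, Site 4:73, Site 5:41 → nearest is Site 5
(-7, -6) — d² to each: Site 0:549, Site 1:130, Site 2:256, Site 3:338, Site 4:40, Site 5:10 → nearest is Site 5
(5, -12) — d² to each: Site 0:585, Site 1:250, Site 2:52, Site 3:554, Site 4:100, Site 5:130 → nearest is Site 2
(0, 5) — d² to each: Site 0:113, Site 1:4, Site 2:202, Site 3:36, Site 4:314, Site 5:232 → nearest is Site 1
(2, 3) — d² to each: Site 0:117, Site 1:4, Site 2:130, Site 3:68, Site 4:274, Site 5:208 → nearest is Site 1
(4, -1) — d² to each: Site 0:185, Site 1:32, Site 2:50, Site 3:160, Site 4:202, Site 5:164 → nearest is Site 1
1 of the 7 points has Site 2 as nearest.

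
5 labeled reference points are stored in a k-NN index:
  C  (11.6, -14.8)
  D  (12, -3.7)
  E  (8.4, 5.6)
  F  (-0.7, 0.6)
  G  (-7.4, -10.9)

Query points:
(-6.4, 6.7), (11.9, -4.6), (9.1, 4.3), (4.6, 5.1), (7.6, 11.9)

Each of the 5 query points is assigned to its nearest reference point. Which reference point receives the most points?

(-6.4, 6.7) — d² to each: C:786.25, D:446.72, E:220.25, F:69.7, G:310.76 → nearest is F
(11.9, -4.6) — d² to each: C:104.13, D:0.82, E:116.29, F:185.8, G:412.18 → nearest is D
(9.1, 4.3) — d² to each: C:371.06, D:72.41, E:2.18, F:109.73, G:503.29 → nearest is E
(4.6, 5.1) — d² to each: C:445.01, D:132.2, E:14.69, F:48.34, G:400 → nearest is E
(7.6, 11.9) — d² to each: C:728.89, D:262.72, E:40.33, F:196.58, G:744.84 → nearest is E
Tally — D:1, E:3, F:1. E captures the most (3).

E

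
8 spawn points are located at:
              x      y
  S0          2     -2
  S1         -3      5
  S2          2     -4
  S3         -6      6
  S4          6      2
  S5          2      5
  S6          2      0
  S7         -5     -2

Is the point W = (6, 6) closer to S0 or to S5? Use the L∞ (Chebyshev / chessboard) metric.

S5

d(W,S0) = max(4, 8) = 8
d(W,S5) = max(4, 1) = 4
8 > 4, so S5 is closer.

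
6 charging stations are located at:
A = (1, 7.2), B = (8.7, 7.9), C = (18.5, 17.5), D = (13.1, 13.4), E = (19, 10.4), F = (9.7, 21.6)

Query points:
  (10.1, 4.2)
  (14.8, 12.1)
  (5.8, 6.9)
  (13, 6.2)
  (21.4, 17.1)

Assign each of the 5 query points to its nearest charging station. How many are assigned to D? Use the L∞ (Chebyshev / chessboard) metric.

(10.1, 4.2) — d to each: A:9.1, B:3.7, C:13.3, D:9.2, E:8.9, F:17.4 → nearest is B
(14.8, 12.1) — d to each: A:13.8, B:6.1, C:5.4, D:1.7, E:4.2, F:9.5 → nearest is D
(5.8, 6.9) — d to each: A:4.8, B:2.9, C:12.7, D:7.3, E:13.2, F:14.7 → nearest is B
(13, 6.2) — d to each: A:12, B:4.3, C:11.3, D:7.2, E:6, F:15.4 → nearest is B
(21.4, 17.1) — d to each: A:20.4, B:12.7, C:2.9, D:8.3, E:6.7, F:11.7 → nearest is C
1 of the 5 points has D as nearest.

1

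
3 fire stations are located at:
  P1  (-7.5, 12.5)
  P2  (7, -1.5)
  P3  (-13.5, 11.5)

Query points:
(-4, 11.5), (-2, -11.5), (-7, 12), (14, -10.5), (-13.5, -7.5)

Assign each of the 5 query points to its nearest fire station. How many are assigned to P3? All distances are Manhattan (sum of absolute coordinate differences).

1

(-4, 11.5) — d to each: P1:4.5, P2:24, P3:9.5 → nearest is P1
(-2, -11.5) — d to each: P1:29.5, P2:19, P3:34.5 → nearest is P2
(-7, 12) — d to each: P1:1, P2:27.5, P3:7 → nearest is P1
(14, -10.5) — d to each: P1:44.5, P2:16, P3:49.5 → nearest is P2
(-13.5, -7.5) — d to each: P1:26, P2:26.5, P3:19 → nearest is P3
1 of the 5 points has P3 as nearest.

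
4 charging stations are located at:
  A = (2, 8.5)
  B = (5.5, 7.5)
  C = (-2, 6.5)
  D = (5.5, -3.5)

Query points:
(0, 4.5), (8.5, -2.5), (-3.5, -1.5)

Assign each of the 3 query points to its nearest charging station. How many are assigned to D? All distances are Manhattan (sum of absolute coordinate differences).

1

(0, 4.5) — d to each: A:6, B:8.5, C:4, D:13.5 → nearest is C
(8.5, -2.5) — d to each: A:17.5, B:13, C:19.5, D:4 → nearest is D
(-3.5, -1.5) — d to each: A:15.5, B:18, C:9.5, D:11 → nearest is C
1 of the 3 points has D as nearest.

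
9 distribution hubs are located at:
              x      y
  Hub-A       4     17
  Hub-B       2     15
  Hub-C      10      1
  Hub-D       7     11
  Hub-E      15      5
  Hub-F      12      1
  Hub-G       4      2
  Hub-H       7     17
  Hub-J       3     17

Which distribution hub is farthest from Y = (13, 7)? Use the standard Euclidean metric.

Since √ is increasing, it suffices to compare squared distances:
d²(Y, Hub-A) = 81 + 100 = 181
d²(Y, Hub-B) = 121 + 64 = 185
d²(Y, Hub-C) = 9 + 36 = 45
d²(Y, Hub-D) = 36 + 16 = 52
d²(Y, Hub-E) = 4 + 4 = 8
d²(Y, Hub-F) = 1 + 36 = 37
d²(Y, Hub-G) = 81 + 25 = 106
d²(Y, Hub-H) = 36 + 100 = 136
d²(Y, Hub-J) = 100 + 100 = 200
The largest is to Hub-J.

Hub-J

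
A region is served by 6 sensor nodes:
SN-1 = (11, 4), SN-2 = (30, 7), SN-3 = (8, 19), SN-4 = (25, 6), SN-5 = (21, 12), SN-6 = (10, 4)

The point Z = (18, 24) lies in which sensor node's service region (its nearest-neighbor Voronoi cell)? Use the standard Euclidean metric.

SN-3

Compare squared distances (the ordering matches that of the actual distances):
d²(Z, SN-1) = (18−11)² + (24−4)² = 49 + 400 = 449
d²(Z, SN-2) = (18−30)² + (24−7)² = 144 + 289 = 433
d²(Z, SN-3) = (18−8)² + (24−19)² = 100 + 25 = 125
d²(Z, SN-4) = (18−25)² + (24−6)² = 49 + 324 = 373
d²(Z, SN-5) = (18−21)² + (24−12)² = 9 + 144 = 153
d²(Z, SN-6) = (18−10)² + (24−4)² = 64 + 400 = 464
SN-3 is nearest.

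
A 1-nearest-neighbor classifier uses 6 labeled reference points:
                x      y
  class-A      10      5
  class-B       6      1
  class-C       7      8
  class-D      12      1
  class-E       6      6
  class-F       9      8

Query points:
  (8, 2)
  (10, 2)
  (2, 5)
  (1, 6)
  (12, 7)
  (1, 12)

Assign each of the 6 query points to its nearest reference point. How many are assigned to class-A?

1

(8, 2) — d² to each: class-A:13, class-B:5, class-C:37, class-D:17, class-E:20, class-F:37 → nearest is class-B
(10, 2) — d² to each: class-A:9, class-B:17, class-C:45, class-D:5, class-E:32, class-F:37 → nearest is class-D
(2, 5) — d² to each: class-A:64, class-B:32, class-C:34, class-D:116, class-E:17, class-F:58 → nearest is class-E
(1, 6) — d² to each: class-A:82, class-B:50, class-C:40, class-D:146, class-E:25, class-F:68 → nearest is class-E
(12, 7) — d² to each: class-A:8, class-B:72, class-C:26, class-D:36, class-E:37, class-F:10 → nearest is class-A
(1, 12) — d² to each: class-A:130, class-B:146, class-C:52, class-D:242, class-E:61, class-F:80 → nearest is class-C
1 of the 6 points has class-A as nearest.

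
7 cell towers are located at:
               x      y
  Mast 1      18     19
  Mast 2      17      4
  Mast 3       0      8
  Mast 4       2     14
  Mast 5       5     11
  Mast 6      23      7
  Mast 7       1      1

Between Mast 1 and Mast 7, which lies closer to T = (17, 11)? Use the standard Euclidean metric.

Mast 1

Compare squared distances:
d²(T, Mast 1) = (17−18)² + (11−19)² = 1 + 64 = 65
d²(T, Mast 7) = (17−1)² + (11−1)² = 256 + 100 = 356
65 < 356, so Mast 1 is closer.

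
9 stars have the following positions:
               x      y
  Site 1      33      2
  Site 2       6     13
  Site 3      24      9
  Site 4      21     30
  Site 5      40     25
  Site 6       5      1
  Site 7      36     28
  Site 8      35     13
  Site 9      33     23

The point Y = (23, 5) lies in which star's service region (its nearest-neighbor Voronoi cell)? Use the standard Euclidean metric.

Site 3

Compare squared distances (the ordering matches that of the actual distances):
d²(Y, Site 1) = 100 + 9 = 109
d²(Y, Site 2) = 289 + 64 = 353
d²(Y, Site 3) = 1 + 16 = 17
d²(Y, Site 4) = 4 + 625 = 629
d²(Y, Site 5) = 289 + 400 = 689
d²(Y, Site 6) = 324 + 16 = 340
d²(Y, Site 7) = 169 + 529 = 698
d²(Y, Site 8) = 144 + 64 = 208
d²(Y, Site 9) = 100 + 324 = 424
Minimum is at Site 3.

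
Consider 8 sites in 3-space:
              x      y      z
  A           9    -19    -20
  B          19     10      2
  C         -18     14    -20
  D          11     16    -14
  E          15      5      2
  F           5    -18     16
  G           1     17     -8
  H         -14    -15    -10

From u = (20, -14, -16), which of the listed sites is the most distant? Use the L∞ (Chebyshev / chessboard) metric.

C

d(u,A) = max(11, 5, 4) = 11
d(u,B) = max(1, 24, 18) = 24
d(u,C) = max(38, 28, 4) = 38
d(u,D) = max(9, 30, 2) = 30
d(u,E) = max(5, 19, 18) = 19
d(u,F) = max(15, 4, 32) = 32
d(u,G) = max(19, 31, 8) = 31
d(u,H) = max(34, 1, 6) = 34
The largest is to C.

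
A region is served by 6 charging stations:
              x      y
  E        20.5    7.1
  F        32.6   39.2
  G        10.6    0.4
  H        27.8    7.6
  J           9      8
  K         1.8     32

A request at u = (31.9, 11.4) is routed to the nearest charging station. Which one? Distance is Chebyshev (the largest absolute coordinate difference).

d(u,E) = max(11.4, 4.3) = 11.4
d(u,F) = max(0.7, 27.8) = 27.8
d(u,G) = max(21.3, 11) = 21.3
d(u,H) = max(4.1, 3.8) = 4.1
d(u,J) = max(22.9, 3.4) = 22.9
d(u,K) = max(30.1, 20.6) = 30.1
The smallest is to H, so u lies in the Voronoi region of H.

H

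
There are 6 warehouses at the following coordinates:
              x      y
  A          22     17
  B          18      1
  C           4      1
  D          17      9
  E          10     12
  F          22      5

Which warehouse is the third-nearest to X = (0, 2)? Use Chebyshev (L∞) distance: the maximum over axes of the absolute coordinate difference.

D

d(X,A) = max(22, 15) = 22
d(X,B) = max(18, 1) = 18
d(X,C) = max(4, 1) = 4
d(X,D) = max(17, 7) = 17
d(X,E) = max(10, 10) = 10
d(X,F) = max(22, 3) = 22
Sorted ascending: C, E, D, B, … — the third-nearest is D.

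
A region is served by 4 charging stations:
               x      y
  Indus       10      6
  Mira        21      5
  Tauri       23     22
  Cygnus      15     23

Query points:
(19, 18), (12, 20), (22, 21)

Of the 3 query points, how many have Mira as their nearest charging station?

0

(19, 18) — d² to each: Indus:225, Mira:173, Tauri:32, Cygnus:41 → nearest is Tauri
(12, 20) — d² to each: Indus:200, Mira:306, Tauri:125, Cygnus:18 → nearest is Cygnus
(22, 21) — d² to each: Indus:369, Mira:257, Tauri:2, Cygnus:53 → nearest is Tauri
0 of the 3 points have Mira as nearest.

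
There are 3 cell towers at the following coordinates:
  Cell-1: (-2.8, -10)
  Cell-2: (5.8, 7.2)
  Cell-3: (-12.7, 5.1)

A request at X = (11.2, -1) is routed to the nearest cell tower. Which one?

Since √ is increasing, it suffices to compare squared distances:
d²(X, Cell-1) = (11.2−(-2.8))² + (-1−(-10))² = 196 + 81 = 277
d²(X, Cell-2) = (11.2−5.8)² + (-1−7.2)² = 29.16 + 67.24 = 96.4
d²(X, Cell-3) = (11.2−(-12.7))² + (-1−5.1)² = 571.21 + 37.21 = 608.42
The smallest is to Cell-2, so X lies in the Voronoi region of Cell-2.

Cell-2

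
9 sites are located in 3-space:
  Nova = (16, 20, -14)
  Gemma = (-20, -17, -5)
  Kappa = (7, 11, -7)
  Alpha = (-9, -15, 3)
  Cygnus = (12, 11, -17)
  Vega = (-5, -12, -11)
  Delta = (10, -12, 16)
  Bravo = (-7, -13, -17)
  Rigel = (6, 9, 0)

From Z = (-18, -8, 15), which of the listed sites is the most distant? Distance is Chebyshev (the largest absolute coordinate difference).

d(Z, Nova) = max(34, 28, 29) = 34
d(Z, Gemma) = max(2, 9, 20) = 20
d(Z, Kappa) = max(25, 19, 22) = 25
d(Z, Alpha) = max(9, 7, 12) = 12
d(Z, Cygnus) = max(30, 19, 32) = 32
d(Z, Vega) = max(13, 4, 26) = 26
d(Z, Delta) = max(28, 4, 1) = 28
d(Z, Bravo) = max(11, 5, 32) = 32
d(Z, Rigel) = max(24, 17, 15) = 24
The largest is to Nova.

Nova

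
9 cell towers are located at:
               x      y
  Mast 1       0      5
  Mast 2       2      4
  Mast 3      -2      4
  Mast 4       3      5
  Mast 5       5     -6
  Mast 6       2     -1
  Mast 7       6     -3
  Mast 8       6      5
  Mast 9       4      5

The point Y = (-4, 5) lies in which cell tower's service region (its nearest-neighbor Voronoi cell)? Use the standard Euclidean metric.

Squared Euclidean distances:
d²(Y, Mast 1) = 16 + 0 = 16
d²(Y, Mast 2) = 36 + 1 = 37
d²(Y, Mast 3) = 4 + 1 = 5
d²(Y, Mast 4) = 49 + 0 = 49
d²(Y, Mast 5) = 81 + 121 = 202
d²(Y, Mast 6) = 36 + 36 = 72
d²(Y, Mast 7) = 100 + 64 = 164
d²(Y, Mast 8) = 100 + 0 = 100
d²(Y, Mast 9) = 64 + 0 = 64
Minimum is at Mast 3.

Mast 3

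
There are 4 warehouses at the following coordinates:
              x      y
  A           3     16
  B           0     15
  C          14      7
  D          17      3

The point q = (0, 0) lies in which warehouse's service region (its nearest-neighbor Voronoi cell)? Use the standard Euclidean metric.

Squared Euclidean distances:
|qA|² = (0−3)² + (0−16)² = 9 + 256 = 265
|qB|² = (0−0)² + (0−15)² = 0 + 225 = 225
|qC|² = (0−14)² + (0−7)² = 196 + 49 = 245
|qD|² = (0−17)² + (0−3)² = 289 + 9 = 298
The smallest is to B, so q lies in the Voronoi region of B.

B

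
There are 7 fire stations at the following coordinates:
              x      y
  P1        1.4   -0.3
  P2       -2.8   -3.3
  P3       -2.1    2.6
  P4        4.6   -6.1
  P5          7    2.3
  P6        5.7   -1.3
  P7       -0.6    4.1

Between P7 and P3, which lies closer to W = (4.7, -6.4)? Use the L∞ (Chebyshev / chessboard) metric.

P3

d(W,P7) = max(5.3, 10.5) = 10.5
d(W,P3) = max(6.8, 9) = 9
10.5 > 9, so P3 is closer.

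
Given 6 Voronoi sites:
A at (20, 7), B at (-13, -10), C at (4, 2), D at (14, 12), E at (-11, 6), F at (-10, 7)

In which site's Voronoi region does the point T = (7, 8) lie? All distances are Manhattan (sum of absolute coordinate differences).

C

d(T,A) = |7−20| + |8−7| = 13 + 1 = 14
d(T,B) = |7−(-13)| + |8−(-10)| = 20 + 18 = 38
d(T,C) = |7−4| + |8−2| = 3 + 6 = 9
d(T,D) = |7−14| + |8−12| = 7 + 4 = 11
d(T,E) = |7−(-11)| + |8−6| = 18 + 2 = 20
d(T,F) = |7−(-10)| + |8−7| = 17 + 1 = 18
Minimum is at C.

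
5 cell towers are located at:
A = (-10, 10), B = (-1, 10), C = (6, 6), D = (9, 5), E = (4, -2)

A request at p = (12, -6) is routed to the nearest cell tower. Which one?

Compare squared distances (the ordering matches that of the actual distances):
|pA|² = (12−(-10))² + (-6−10)² = 484 + 256 = 740
|pB|² = (12−(-1))² + (-6−10)² = 169 + 256 = 425
|pC|² = (12−6)² + (-6−6)² = 36 + 144 = 180
|pD|² = (12−9)² + (-6−5)² = 9 + 121 = 130
|pE|² = (12−4)² + (-6−(-2))² = 64 + 16 = 80
The smallest is to E, so p lies in the Voronoi region of E.

E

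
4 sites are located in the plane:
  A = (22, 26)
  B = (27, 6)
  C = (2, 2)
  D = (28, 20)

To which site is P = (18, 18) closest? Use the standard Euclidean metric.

A

Squared Euclidean distances:
|PA|² = (18−22)² + (18−26)² = 16 + 64 = 80
|PB|² = (18−27)² + (18−6)² = 81 + 144 = 225
|PC|² = (18−2)² + (18−2)² = 256 + 256 = 512
|PD|² = (18−28)² + (18−20)² = 100 + 4 = 104
Minimum is at A.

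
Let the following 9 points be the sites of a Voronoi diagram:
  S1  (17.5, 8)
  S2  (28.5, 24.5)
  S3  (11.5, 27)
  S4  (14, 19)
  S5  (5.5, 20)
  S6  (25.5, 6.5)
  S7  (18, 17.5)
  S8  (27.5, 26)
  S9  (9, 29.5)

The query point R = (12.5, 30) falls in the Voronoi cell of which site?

S3

Squared Euclidean distances:
|RS1|² = (12.5−17.5)² + (30−8)² = 25 + 484 = 509
|RS2|² = (12.5−28.5)² + (30−24.5)² = 256 + 30.25 = 286.25
|RS3|² = (12.5−11.5)² + (30−27)² = 1 + 9 = 10
|RS4|² = (12.5−14)² + (30−19)² = 2.25 + 121 = 123.25
|RS5|² = (12.5−5.5)² + (30−20)² = 49 + 100 = 149
|RS6|² = (12.5−25.5)² + (30−6.5)² = 169 + 552.25 = 721.25
|RS7|² = (12.5−18)² + (30−17.5)² = 30.25 + 156.25 = 186.5
|RS8|² = (12.5−27.5)² + (30−26)² = 225 + 16 = 241
|RS9|² = (12.5−9)² + (30−29.5)² = 12.25 + 0.25 = 12.5
The smallest is to S3, so R lies in the Voronoi region of S3.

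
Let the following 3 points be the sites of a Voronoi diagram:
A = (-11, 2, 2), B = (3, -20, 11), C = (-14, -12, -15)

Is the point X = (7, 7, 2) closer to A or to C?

A

Compare squared distances:
|XA|² = (7−(-11))² + (7−2)² + (2−2)² = 324 + 25 + 0 = 349
|XC|² = (7−(-14))² + (7−(-12))² + (2−(-15))² = 441 + 361 + 289 = 1091
349 < 1091, so A is closer.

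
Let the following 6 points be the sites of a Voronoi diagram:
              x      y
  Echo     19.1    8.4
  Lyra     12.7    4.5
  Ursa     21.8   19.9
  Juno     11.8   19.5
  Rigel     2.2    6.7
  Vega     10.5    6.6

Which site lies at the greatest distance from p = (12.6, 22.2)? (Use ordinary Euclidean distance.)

Since √ is increasing, it suffices to compare squared distances:
d²(p, Echo) = 42.25 + 190.44 = 232.69
d²(p, Lyra) = 0.01 + 313.29 = 313.3
d²(p, Ursa) = 84.64 + 5.29 = 89.93
d²(p, Juno) = 0.64 + 7.29 = 7.93
d²(p, Rigel) = 108.16 + 240.25 = 348.41
d²(p, Vega) = 4.41 + 243.36 = 247.77
The largest is to Rigel.

Rigel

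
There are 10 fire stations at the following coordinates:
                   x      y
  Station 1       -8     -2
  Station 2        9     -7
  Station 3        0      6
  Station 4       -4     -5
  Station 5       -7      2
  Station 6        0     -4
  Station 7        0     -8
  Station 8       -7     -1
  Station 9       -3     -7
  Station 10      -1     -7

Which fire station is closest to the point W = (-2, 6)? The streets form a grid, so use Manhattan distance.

Station 3

d(W, Station 1) = |-2−(-8)| + |6−(-2)| = 6 + 8 = 14
d(W, Station 2) = |-2−9| + |6−(-7)| = 11 + 13 = 24
d(W, Station 3) = |-2−0| + |6−6| = 2 + 0 = 2
d(W, Station 4) = |-2−(-4)| + |6−(-5)| = 2 + 11 = 13
d(W, Station 5) = |-2−(-7)| + |6−2| = 5 + 4 = 9
d(W, Station 6) = |-2−0| + |6−(-4)| = 2 + 10 = 12
d(W, Station 7) = |-2−0| + |6−(-8)| = 2 + 14 = 16
d(W, Station 8) = |-2−(-7)| + |6−(-1)| = 5 + 7 = 12
d(W, Station 9) = |-2−(-3)| + |6−(-7)| = 1 + 13 = 14
d(W, Station 10) = |-2−(-1)| + |6−(-7)| = 1 + 13 = 14
Minimum is at Station 3.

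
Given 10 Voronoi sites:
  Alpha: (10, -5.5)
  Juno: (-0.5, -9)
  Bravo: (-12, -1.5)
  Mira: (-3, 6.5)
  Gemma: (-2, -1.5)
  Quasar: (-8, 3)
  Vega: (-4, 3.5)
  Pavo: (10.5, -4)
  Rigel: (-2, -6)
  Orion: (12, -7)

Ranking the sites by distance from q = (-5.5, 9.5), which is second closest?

Vega

Since √ is increasing, it suffices to compare squared distances:
d²(q, Alpha) = 240.25 + 225 = 465.25
d²(q, Juno) = 25 + 342.25 = 367.25
d²(q, Bravo) = 42.25 + 121 = 163.25
d²(q, Mira) = 6.25 + 9 = 15.25
d²(q, Gemma) = 12.25 + 121 = 133.25
d²(q, Quasar) = 6.25 + 42.25 = 48.5
d²(q, Vega) = 2.25 + 36 = 38.25
d²(q, Pavo) = 256 + 182.25 = 438.25
d²(q, Rigel) = 12.25 + 240.25 = 252.5
d²(q, Orion) = 306.25 + 272.25 = 578.5
Sorted ascending: Mira, Vega, Quasar, … — the second-nearest is Vega.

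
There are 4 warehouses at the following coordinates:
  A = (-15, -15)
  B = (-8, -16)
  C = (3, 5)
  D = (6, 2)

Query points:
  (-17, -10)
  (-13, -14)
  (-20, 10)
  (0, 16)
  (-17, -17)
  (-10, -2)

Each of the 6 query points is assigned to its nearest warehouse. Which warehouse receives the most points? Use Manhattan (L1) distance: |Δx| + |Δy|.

A

(-17, -10) — d to each: A:7, B:15, C:35, D:35 → nearest is A
(-13, -14) — d to each: A:3, B:7, C:35, D:35 → nearest is A
(-20, 10) — d to each: A:30, B:38, C:28, D:34 → nearest is C
(0, 16) — d to each: A:46, B:40, C:14, D:20 → nearest is C
(-17, -17) — d to each: A:4, B:10, C:42, D:42 → nearest is A
(-10, -2) — d to each: A:18, B:16, C:20, D:20 → nearest is B
Tally — A:3, B:1, C:2. A captures the most (3).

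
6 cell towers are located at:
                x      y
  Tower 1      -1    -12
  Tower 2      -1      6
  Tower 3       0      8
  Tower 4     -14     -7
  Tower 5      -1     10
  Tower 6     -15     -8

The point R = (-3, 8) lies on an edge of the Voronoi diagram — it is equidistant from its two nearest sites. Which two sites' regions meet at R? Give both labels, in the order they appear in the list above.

Squared distances from R to each site:
d²(R, Tower 1) = (-3−(-1))² + (8−(-12))² = 4 + 400 = 404
d²(R, Tower 2) = (-3−(-1))² + (8−6)² = 4 + 4 = 8
d²(R, Tower 3) = (-3−0)² + (8−8)² = 9 + 0 = 9
d²(R, Tower 4) = (-3−(-14))² + (8−(-7))² = 121 + 225 = 346
d²(R, Tower 5) = (-3−(-1))² + (8−10)² = 4 + 4 = 8
d²(R, Tower 6) = (-3−(-15))² + (8−(-8))² = 144 + 256 = 400
R is equidistant from Tower 2 and Tower 5 (both at squared distance 8), and every other site is strictly farther — so R lies on the Tower 2–Tower 5 Voronoi edge.

Tower 2 and Tower 5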